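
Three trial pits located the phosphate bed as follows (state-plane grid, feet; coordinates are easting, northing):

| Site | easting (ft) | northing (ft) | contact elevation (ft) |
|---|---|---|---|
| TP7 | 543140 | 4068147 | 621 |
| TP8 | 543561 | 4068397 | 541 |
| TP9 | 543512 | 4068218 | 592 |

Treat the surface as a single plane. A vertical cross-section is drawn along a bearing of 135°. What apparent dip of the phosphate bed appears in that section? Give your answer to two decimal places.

Two edge vectors: TP7→TP8 = (421, 250, -80), TP7→TP9 = (372, 71, -29).
Normal n = (TP7→TP8) × (TP7→TP9) = (-1570, -17551, -63109).
So ∂z/∂easting = −n_x/n_z = −0.02488 and ∂z/∂northing = −n_y/n_z = −0.27811.
Unit vector along 135° is (sin 135°, cos 135°) = (0.7071, -0.7071).
Slope in that direction = a·(0.7071) + b·(-0.7071) = 0.17906.
Apparent dip = arctan|0.17906| = 10.15° (true dip is 15.6°, so apparent ≤ true as expected).

10.15°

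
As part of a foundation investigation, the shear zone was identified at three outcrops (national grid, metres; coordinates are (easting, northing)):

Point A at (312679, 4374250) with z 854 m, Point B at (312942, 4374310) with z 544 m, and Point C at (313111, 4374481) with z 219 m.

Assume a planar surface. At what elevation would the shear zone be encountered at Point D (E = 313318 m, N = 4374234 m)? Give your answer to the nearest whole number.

Let the plane be z = a·E + b·N + c.
Point B−Point A: 263a + 60b = −310;  Point C−Point A: 432a + 231b = −635.
Solving gives a = −0.96201878, b = −0.94981770.
Then c = 854 − a·312679 − b·4374250 = 4456397.15.
At (313318, 4374234): z = −301417.8 − 4154724.9 + 4456397.15 = 254.5 m.

254 m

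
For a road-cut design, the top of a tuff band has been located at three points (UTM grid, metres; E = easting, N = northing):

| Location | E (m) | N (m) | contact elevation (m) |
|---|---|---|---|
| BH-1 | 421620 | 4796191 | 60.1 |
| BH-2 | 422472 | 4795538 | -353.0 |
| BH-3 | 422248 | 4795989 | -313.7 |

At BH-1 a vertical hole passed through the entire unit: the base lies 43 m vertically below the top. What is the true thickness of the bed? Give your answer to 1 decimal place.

Let the plane be z = a·E + b·N + c.
BH-2−BH-1: 852a − 653b = −413.1;  BH-3−BH-1: 628a − 202b = −373.8.
Solving gives a = −0.67504, b = −0.24813.
|∇z| = √(a²+b²) = 0.71920, so dip δ = arctan(0.71920) = 35.72°.
True thickness = vertical thickness × cos δ = 43 × cos 35.72° = 34.9 m.

34.9 m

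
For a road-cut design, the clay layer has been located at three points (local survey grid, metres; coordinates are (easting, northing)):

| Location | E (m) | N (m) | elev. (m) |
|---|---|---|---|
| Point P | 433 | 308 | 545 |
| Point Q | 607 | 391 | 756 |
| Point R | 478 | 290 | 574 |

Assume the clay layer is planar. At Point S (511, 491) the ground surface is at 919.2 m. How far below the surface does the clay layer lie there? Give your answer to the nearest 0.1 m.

185.2 m

Let the plane be z = a·E + b·N + c.
Point Q−Point P: 174a + 83b = 211;  Point R−Point P: 45a − 18b = 29.
Solving gives a = 0.90360, b = 0.64788.
Then c = 545 − a·433 − b·308 = −45.80.
At (511, 491): z_contact = 461.74 + 318.11 − 45.80 = 734.04 m.
Depth below ground = 919.2 − 734.04 = 185.2 m.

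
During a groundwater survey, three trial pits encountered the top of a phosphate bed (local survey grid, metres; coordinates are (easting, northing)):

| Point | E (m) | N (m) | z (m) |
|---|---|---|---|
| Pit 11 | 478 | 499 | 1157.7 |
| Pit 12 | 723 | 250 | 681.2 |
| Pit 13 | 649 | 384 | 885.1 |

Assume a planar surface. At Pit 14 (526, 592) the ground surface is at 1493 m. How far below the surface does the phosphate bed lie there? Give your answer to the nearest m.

284 m

Let the plane be z = a·E + b·N + c.
Pit 12−Pit 11: 245a − 249b = −476.5;  Pit 13−Pit 11: 171a − 115b = −272.6.
Solving gives a = −0.90807, b = 1.02017.
Then c = 1157.7 − a·478 − b·499 = 1082.70.
At (526, 592): z_contact = −477.6 + 603.9 + 1082.70 = 1209.0 m.
Depth below ground = 1493 − 1209.0 = 284 m.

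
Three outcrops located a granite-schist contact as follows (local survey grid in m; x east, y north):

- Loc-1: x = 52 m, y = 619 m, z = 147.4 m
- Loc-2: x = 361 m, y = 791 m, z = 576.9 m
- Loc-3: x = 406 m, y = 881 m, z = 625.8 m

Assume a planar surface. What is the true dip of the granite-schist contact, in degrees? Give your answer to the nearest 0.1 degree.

Let the plane be z = a·x + b·y + c.
Loc-2−Loc-1: 309a + 172b = 429.5;  Loc-3−Loc-1: 354a + 262b = 478.4.
Solving gives a = 1.50694, b = −0.21013.
Gradient magnitude |∇z| = √(a² + b²) = √(2.27086 + 0.04416) = 1.52152.
True dip = arctan(1.52152) = 56.7°, dipping toward W (azimuth ≈ 278°).

56.7°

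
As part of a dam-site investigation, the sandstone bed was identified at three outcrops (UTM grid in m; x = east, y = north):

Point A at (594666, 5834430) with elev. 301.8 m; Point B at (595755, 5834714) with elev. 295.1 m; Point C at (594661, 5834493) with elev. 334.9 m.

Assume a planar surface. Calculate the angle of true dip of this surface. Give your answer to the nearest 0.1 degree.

28.1°

Two edge vectors: Point A→Point B = (1089, 284, -6.7), Point A→Point C = (-5, 63, 33.1).
Normal n = (Point A→Point B) × (Point A→Point C) = (9822.5, -36012.4, 70027).
So ∂z/∂x = −n_x/n_z = −0.14027 and ∂z/∂y = −n_y/n_z = 0.51426.
Gradient magnitude |∇z| = √(a² + b²) = √(0.01967 + 0.26447) = 0.53305.
True dip = arctan(0.53305) = 28.1°, dipping toward SSE (azimuth ≈ 165°).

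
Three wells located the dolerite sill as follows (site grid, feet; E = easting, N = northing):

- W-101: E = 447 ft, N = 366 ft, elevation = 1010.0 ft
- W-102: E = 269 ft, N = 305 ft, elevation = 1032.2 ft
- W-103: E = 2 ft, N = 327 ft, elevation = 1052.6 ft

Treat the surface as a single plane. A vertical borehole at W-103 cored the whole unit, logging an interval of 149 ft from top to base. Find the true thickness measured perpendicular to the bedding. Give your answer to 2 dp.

147.51 ft

Two edge vectors: W-101→W-102 = (-178, -61, 22.2), W-101→W-103 = (-445, -39, 42.6).
Normal n = (W-101→W-102) × (W-101→W-103) = (-1732.8, -2296.2, -20203).
So ∂z/∂E = −n_x/n_z = −0.08577 and ∂z/∂N = −n_y/n_z = −0.11366.
|∇z| = √(a²+b²) = 0.14239, so dip δ = arctan(0.14239) = 8.10°.
True thickness = vertical thickness × cos δ = 149 × cos 8.10° = 147.51 ft.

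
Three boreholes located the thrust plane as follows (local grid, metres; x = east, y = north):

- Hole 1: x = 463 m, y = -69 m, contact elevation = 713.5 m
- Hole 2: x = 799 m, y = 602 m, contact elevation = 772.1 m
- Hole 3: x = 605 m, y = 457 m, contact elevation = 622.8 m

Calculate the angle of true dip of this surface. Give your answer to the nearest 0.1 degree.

Two edge vectors: Hole 1→Hole 2 = (336, 671, 58.6), Hole 1→Hole 3 = (142, 526, -90.7).
Normal n = (Hole 1→Hole 2) × (Hole 1→Hole 3) = (-91683.3, 38796.4, 81454).
So ∂z/∂x = −n_x/n_z = 1.12558 and ∂z/∂y = −n_y/n_z = −0.47630.
Gradient magnitude |∇z| = √(a² + b²) = √(1.26694 + 0.22686) = 1.22221.
True dip = arctan(1.22221) = 50.7°, dipping toward WNW (azimuth ≈ 293°).

50.7°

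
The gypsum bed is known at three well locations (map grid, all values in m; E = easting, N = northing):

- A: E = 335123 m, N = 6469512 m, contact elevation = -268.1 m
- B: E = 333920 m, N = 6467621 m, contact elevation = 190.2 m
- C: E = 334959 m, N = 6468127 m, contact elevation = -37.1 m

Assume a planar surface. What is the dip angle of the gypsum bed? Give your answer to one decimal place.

Let the plane be z = a·E + b·N + c.
B−A: −1203a − 1891b = 458.3;  C−A: −164a − 1385b = 231.
Solving gives a = −0.14596, b = −0.14950.
Gradient magnitude |∇z| = √(a² + b²) = √(0.02130 + 0.02235) = 0.20894.
True dip = arctan(0.20894) = 11.8°, dipping toward NE (azimuth ≈ 044°).

11.8°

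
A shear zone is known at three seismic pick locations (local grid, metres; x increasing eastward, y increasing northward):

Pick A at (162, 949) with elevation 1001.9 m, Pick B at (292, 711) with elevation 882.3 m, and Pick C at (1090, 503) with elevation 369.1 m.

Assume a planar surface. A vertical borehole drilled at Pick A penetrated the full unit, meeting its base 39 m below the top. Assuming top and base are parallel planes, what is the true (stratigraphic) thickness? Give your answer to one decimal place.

Let the plane be z = a·x + b·y + c.
Pick B−Pick A: 130a − 238b = −119.6;  Pick C−Pick A: 928a − 446b = −632.8.
Solving gives a = −0.59714, b = 0.17635.
|∇z| = √(a²+b²) = 0.62264, so dip δ = arctan(0.62264) = 31.91°.
True thickness = vertical thickness × cos δ = 39 × cos 31.91° = 33.1 m.

33.1 m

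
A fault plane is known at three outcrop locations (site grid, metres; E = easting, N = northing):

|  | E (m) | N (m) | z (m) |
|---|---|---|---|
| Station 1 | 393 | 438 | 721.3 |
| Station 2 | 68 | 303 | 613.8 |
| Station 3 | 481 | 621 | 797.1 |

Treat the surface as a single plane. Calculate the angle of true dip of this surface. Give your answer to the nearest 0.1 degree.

20.6°

Two edge vectors: Station 1→Station 2 = (-325, -135, -107.5), Station 1→Station 3 = (88, 183, 75.8).
Normal n = (Station 1→Station 2) × (Station 1→Station 3) = (9439.5, 15175, -47595).
So ∂z/∂E = −n_x/n_z = 0.19833 and ∂z/∂N = −n_y/n_z = 0.31884.
Gradient magnitude |∇z| = √(a² + b²) = √(0.03933 + 0.10166) = 0.37549.
True dip = arctan(0.37549) = 20.6°, dipping toward SSW (azimuth ≈ 212°).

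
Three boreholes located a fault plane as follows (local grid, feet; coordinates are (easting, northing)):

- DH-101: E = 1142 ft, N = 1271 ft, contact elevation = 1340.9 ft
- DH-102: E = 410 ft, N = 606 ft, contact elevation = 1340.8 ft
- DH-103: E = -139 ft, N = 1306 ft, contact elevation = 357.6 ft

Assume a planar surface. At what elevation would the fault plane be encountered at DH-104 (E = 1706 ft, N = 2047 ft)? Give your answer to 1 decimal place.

Two edge vectors: DH-101→DH-102 = (-732, -665, -0.1), DH-101→DH-103 = (-1281, 35, -983.3).
Normal n = (DH-101→DH-102) × (DH-101→DH-103) = (653898, -719647.5, -877485).
So ∂z/∂E = −n_x/n_z = 0.745196 and ∂z/∂N = −n_y/n_z = −0.820125.
Intercept c from DH-101: 1340.9 − 851.01 + 1042.38 = 1532.27.
At (1706, 2047): z = 1271.3 − 1678.8 + 1532.27 = 1124.8 ft.

1124.8 ft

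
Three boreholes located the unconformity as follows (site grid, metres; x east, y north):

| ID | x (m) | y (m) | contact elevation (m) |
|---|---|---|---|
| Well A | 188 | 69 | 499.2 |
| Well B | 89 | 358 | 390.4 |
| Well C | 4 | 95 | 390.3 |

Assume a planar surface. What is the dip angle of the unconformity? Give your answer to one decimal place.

Let the plane be z = a·x + b·y + c.
Well B−Well A: −99a + 289b = −108.8;  Well C−Well A: −184a + 26b = −108.9.
Solving gives a = 0.56605, b = −0.18256.
Gradient magnitude |∇z| = √(a² + b²) = √(0.32041 + 0.03333) = 0.59476.
True dip = arctan(0.59476) = 30.7°, dipping toward WNW (azimuth ≈ 288°).

30.7°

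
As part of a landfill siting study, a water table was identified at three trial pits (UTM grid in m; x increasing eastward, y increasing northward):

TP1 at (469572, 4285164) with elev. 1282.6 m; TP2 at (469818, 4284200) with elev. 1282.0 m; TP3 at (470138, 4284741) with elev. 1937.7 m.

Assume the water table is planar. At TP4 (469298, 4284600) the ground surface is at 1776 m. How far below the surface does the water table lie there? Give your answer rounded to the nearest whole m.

Let the plane be z = a·x + b·y + c.
TP2−TP1: 246a − 964b = −0.6;  TP3−TP1: 566a − 423b = 655.1.
Solving gives a = 1.43074920, b = 0.36573060.
Then c = 1282.6 − a·469572 − b·4285164 = −2237772.78.
At (469298, 4284600): z_contact = 671447.7 + 1567009.3 − 2237772.78 = 684.3 m.
Depth below ground = 1776 − 684.3 = 1092 m.

1092 m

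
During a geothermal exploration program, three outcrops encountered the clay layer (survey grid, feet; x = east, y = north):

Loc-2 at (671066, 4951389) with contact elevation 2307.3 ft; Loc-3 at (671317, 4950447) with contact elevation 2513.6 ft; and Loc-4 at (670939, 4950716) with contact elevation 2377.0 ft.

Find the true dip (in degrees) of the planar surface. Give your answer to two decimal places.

16.46°

Two edge vectors: Loc-2→Loc-3 = (251, -942, 206.3), Loc-2→Loc-4 = (-127, -673, 69.7).
Normal n = (Loc-2→Loc-3) × (Loc-2→Loc-4) = (73182.5, -43694.8, -288557).
So ∂z/∂x = −n_x/n_z = 0.25362 and ∂z/∂y = −n_y/n_z = −0.15143.
Gradient magnitude |∇z| = √(a² + b²) = √(0.06432 + 0.02293) = 0.29538.
True dip = arctan(0.29538) = 16.46°, dipping toward WNW (azimuth ≈ 301°).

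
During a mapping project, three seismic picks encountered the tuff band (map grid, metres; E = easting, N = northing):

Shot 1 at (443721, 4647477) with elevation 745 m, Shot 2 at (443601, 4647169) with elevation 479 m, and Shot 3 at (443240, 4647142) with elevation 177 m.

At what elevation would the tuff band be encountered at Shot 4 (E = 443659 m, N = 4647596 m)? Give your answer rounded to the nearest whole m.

Let the plane be z = a·E + b·N + c.
Shot 2−Shot 1: −120a − 308b = −266;  Shot 3−Shot 1: −481a − 335b = −568.
Solving gives a = 0.79514211, b = 0.55384074.
Then c = 745 − a·443721 − b·4647477 = −2926038.34.
At (443659, 4647596): z = 352772.0 + 2574028.0 − 2926038.34 = 761.6 m.

762 m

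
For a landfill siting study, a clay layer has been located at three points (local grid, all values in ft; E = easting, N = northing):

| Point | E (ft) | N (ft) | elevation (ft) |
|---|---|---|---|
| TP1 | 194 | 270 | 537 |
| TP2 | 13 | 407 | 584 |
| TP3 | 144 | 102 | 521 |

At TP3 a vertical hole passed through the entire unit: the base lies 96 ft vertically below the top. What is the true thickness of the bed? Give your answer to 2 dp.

93.99 ft

Two edge vectors: TP1→TP2 = (-181, 137, 47), TP1→TP3 = (-50, -168, -16).
Normal n = (TP1→TP2) × (TP1→TP3) = (5704, -5246, 37258).
So ∂z/∂E = −n_x/n_z = −0.15309 and ∂z/∂N = −n_y/n_z = 0.14080.
|∇z| = √(a²+b²) = 0.20800, so dip δ = arctan(0.20800) = 11.75°.
True thickness = vertical thickness × cos δ = 96 × cos 11.75° = 93.99 ft.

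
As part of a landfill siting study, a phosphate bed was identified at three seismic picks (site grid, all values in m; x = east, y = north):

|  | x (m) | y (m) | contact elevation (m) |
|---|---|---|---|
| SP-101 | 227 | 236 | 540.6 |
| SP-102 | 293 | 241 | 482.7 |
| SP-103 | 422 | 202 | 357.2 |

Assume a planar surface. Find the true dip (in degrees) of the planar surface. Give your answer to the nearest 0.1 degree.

Two edge vectors: SP-101→SP-102 = (66, 5, -57.9), SP-101→SP-103 = (195, -34, -183.4).
Normal n = (SP-101→SP-102) × (SP-101→SP-103) = (-2885.6, 813.9, -3219).
So ∂z/∂x = −n_x/n_z = −0.89643 and ∂z/∂y = −n_y/n_z = 0.25284.
Gradient magnitude |∇z| = √(a² + b²) = √(0.80358 + 0.06393) = 0.93140.
True dip = arctan(0.93140) = 43.0°, dipping toward ESE (azimuth ≈ 106°).

43.0°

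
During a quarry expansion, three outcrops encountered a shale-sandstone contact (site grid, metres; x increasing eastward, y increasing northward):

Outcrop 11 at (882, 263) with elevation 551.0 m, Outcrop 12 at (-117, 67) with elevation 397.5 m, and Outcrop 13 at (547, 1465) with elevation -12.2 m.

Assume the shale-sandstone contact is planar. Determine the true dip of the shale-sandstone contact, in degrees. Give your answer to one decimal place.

Let the plane be z = a·x + b·y + c.
Outcrop 12−Outcrop 11: −999a − 196b = −153.5;  Outcrop 13−Outcrop 11: −335a + 1202b = −563.2.
Solving gives a = 0.23285, b = −0.40366.
Gradient magnitude |∇z| = √(a² + b²) = √(0.05422 + 0.16294) = 0.46600.
True dip = arctan(0.46600) = 25.0°, dipping toward NNW (azimuth ≈ 330°).

25.0°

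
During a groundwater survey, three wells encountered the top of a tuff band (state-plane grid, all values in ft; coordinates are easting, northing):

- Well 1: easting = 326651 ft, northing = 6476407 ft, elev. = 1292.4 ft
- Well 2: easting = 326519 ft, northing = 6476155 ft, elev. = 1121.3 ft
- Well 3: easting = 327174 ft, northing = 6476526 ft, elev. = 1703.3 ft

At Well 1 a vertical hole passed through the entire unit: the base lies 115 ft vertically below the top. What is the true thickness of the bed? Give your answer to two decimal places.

90.75 ft

Two edge vectors: Well 1→Well 2 = (-132, -252, -171.1), Well 1→Well 3 = (523, 119, 410.9).
Normal n = (Well 1→Well 2) × (Well 1→Well 3) = (-83185.9, -35246.5, 116088).
So ∂z/∂easting = −n_x/n_z = 0.71658 and ∂z/∂northing = −n_y/n_z = 0.30362.
|∇z| = √(a²+b²) = 0.77825, so dip δ = arctan(0.77825) = 37.89°.
True thickness = vertical thickness × cos δ = 115 × cos 37.89° = 90.75 ft.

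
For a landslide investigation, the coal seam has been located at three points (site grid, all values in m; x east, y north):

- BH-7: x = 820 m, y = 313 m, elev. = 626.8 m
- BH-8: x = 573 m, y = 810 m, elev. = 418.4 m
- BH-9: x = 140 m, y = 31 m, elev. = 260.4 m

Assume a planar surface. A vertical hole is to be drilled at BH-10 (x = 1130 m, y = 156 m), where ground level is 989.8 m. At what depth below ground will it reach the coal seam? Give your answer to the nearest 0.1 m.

160.1 m

Two edge vectors: BH-7→BH-8 = (-247, 497, -208.4), BH-7→BH-9 = (-680, -282, -366.4).
Normal n = (BH-7→BH-8) × (BH-7→BH-9) = (-240869.6, 51211.2, 407614).
So ∂z/∂x = −n_x/n_z = 0.590926 and ∂z/∂y = −n_y/n_z = −0.125637.
Intercept c from BH-7: 626.8 − 484.56 + 39.32 = 181.57.
At (1130, 156): z_contact = 667.75 − 19.60 + 181.57 = 829.71 m.
Depth below ground = 989.8 − 829.71 = 160.1 m.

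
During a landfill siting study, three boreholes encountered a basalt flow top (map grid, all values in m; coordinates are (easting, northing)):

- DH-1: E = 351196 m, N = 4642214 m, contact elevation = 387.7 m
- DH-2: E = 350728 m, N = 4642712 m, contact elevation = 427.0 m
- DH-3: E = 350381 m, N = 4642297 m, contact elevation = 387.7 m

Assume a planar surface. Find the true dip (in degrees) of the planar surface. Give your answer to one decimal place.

5.0°

Let the plane be z = a·E + b·N + c.
DH-2−DH-1: −468a + 498b = 39.3;  DH-3−DH-1: −815a + 83b = 0.
Solving gives a = 0.00889, b = 0.08727.
Gradient magnitude |∇z| = √(a² + b²) = √(0.00008 + 0.00762) = 0.08772.
True dip = arctan(0.08772) = 5.0°, dipping toward S (azimuth ≈ 186°).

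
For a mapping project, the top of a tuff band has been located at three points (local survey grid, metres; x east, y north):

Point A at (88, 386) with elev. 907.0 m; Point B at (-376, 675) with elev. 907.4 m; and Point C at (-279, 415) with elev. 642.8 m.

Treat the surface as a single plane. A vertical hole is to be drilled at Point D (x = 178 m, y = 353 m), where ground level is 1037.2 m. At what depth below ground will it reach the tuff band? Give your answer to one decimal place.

99.7 m

Two edge vectors: Point A→Point B = (-464, 289, 0.4), Point A→Point C = (-367, 29, -264.2).
Normal n = (Point A→Point B) × (Point A→Point C) = (-76365.4, -122735.6, 92607).
So ∂z/∂x = −n_x/n_z = 0.82462 and ∂z/∂y = −n_y/n_z = 1.32534.
Intercept c from Point A: 907 − 72.57 − 511.58 = 322.85.
At (178, 353): z_contact = 146.78 + 467.84 + 322.85 = 937.48 m.
Depth below ground = 1037.2 − 937.48 = 99.7 m.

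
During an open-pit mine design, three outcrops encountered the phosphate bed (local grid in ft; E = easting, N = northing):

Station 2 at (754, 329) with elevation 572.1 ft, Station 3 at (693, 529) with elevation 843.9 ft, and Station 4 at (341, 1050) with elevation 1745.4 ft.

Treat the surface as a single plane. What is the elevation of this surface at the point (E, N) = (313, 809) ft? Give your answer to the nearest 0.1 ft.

Let the plane be z = a·E + b·N + c.
Station 3−Station 2: −61a + 200b = 271.8;  Station 4−Station 2: −413a + 721b = 1173.3.
Solving gives a = −1.001895, b = 1.053422.
Then c = 572.1 − a·754 − b·329 = 980.95.
At (313, 809): z = −313.6 + 852.2 + 980.95 = 1519.6 ft.

1519.6 ft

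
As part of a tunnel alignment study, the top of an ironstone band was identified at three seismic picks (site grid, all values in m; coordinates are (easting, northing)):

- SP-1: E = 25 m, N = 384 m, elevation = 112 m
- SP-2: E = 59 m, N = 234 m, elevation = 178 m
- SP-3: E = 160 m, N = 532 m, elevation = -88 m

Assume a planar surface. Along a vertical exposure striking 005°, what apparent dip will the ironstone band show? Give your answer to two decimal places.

34.56°

Two edge vectors: SP-1→SP-2 = (34, -150, 66), SP-1→SP-3 = (135, 148, -200).
Normal n = (SP-1→SP-2) × (SP-1→SP-3) = (20232, 15710, 25282).
So ∂z/∂E = −n_x/n_z = −0.80025 and ∂z/∂N = −n_y/n_z = −0.62139.
Unit vector along 005° is (sin 5°, cos 5°) = (0.0872, 0.9962).
Slope in that direction = a·(0.0872) + b·(0.9962) = −0.68877.
Apparent dip = arctan|0.68877| = 34.56° (true dip is 45.4°, so apparent ≤ true as expected).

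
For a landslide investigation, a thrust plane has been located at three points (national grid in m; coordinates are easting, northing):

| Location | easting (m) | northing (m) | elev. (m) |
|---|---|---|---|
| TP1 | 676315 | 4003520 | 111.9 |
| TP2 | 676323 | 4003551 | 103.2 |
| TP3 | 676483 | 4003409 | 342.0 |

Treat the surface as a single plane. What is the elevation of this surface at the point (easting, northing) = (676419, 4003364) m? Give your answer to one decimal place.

301.6 m

Two edge vectors: TP1→TP2 = (8, 31, -8.7), TP1→TP3 = (168, -111, 230.1).
Normal n = (TP1→TP2) × (TP1→TP3) = (6167.4, -3302.4, -6096).
So ∂z/∂easting = −n_x/n_z = 1.011712598 and ∂z/∂northing = −n_y/n_z = −0.541732283.
Intercept c from TP1: 111.9 − 684236.41 + 2168836.03 = 1484711.53.
At (676419, 4003364): z = 684341.6 − 2168751.5 + 1484711.53 = 301.6 m.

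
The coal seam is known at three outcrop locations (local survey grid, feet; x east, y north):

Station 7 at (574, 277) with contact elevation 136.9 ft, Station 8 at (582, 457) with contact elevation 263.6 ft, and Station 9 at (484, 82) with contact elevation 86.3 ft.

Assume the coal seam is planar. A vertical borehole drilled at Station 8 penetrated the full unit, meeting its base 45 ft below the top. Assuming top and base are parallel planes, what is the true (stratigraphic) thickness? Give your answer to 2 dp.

Two edge vectors: Station 7→Station 8 = (8, 180, 126.7), Station 7→Station 9 = (-90, -195, -50.6).
Normal n = (Station 7→Station 8) × (Station 7→Station 9) = (15598.5, -10998.2, 14640).
So ∂z/∂x = −n_x/n_z = −1.06547 and ∂z/∂y = −n_y/n_z = 0.75124.
|∇z| = √(a²+b²) = 1.30369, so dip δ = arctan(1.30369) = 52.51°.
True thickness = vertical thickness × cos δ = 45 × cos 52.51° = 27.39 ft.

27.39 ft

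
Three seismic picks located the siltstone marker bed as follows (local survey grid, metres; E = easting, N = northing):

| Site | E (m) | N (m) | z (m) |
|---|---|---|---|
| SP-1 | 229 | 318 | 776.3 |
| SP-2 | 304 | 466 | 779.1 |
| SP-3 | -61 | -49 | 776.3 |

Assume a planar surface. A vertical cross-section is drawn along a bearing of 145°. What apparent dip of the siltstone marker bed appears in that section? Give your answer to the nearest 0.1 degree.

4.7°

Two edge vectors: SP-1→SP-2 = (75, 148, 2.8), SP-1→SP-3 = (-290, -367, 0).
Normal n = (SP-1→SP-2) × (SP-1→SP-3) = (1027.6, -812, 15395).
So ∂z/∂E = −n_x/n_z = −0.06675 and ∂z/∂N = −n_y/n_z = 0.05274.
Unit vector along 145° is (sin 145°, cos 145°) = (0.5736, -0.8192).
Slope in that direction = a·(0.5736) + b·(-0.8192) = −0.08149.
Apparent dip = arctan|0.08149| = 4.7° (true dip is 4.9°, so apparent ≤ true as expected).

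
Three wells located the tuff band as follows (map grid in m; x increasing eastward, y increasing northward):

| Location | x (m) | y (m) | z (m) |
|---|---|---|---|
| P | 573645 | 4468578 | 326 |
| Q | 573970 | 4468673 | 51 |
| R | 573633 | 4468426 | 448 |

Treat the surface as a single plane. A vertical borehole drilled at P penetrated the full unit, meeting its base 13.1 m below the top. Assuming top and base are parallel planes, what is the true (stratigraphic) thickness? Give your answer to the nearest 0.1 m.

Let the plane be z = a·x + b·y + c.
Q−P: 325a + 95b = −275;  R−P: −12a − 152b = 122.
Solving gives a = −0.62598, b = −0.75321.
|∇z| = √(a²+b²) = 0.97938, so dip δ = arctan(0.97938) = 44.40°.
True thickness = vertical thickness × cos δ = 13.1 × cos 44.40° = 9.4 m.

9.4 m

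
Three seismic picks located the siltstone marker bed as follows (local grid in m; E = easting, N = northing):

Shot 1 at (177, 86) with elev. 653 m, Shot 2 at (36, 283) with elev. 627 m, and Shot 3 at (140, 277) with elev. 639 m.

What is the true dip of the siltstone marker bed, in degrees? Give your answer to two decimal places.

7.05°

Two edge vectors: Shot 1→Shot 2 = (-141, 197, -26), Shot 1→Shot 3 = (-37, 191, -14).
Normal n = (Shot 1→Shot 2) × (Shot 1→Shot 3) = (2208, -1012, -19642).
So ∂z/∂E = −n_x/n_z = 0.11241 and ∂z/∂N = −n_y/n_z = −0.05152.
Gradient magnitude |∇z| = √(a² + b²) = √(0.01264 + 0.00265) = 0.12366.
True dip = arctan(0.12366) = 7.05°, dipping toward WNW (azimuth ≈ 295°).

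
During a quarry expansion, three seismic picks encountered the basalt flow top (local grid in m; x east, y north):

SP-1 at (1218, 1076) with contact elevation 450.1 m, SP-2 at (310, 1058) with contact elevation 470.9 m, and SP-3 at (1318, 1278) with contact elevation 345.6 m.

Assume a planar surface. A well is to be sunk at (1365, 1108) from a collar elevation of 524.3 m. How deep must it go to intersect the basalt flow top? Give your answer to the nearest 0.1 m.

92.4 m

Let the plane be z = a·x + b·y + c.
SP-2−SP-1: −908a − 18b = 20.8;  SP-3−SP-1: 100a + 202b = −104.5.
Solving gives a = −0.012778, b = −0.511001.
Then c = 450.1 − a·1218 − b·1076 = 1015.50.
At (1365, 1108): z_contact = −17.44 − 566.19 + 1015.50 = 431.87 m.
Depth below ground = 524.3 − 431.87 = 92.4 m.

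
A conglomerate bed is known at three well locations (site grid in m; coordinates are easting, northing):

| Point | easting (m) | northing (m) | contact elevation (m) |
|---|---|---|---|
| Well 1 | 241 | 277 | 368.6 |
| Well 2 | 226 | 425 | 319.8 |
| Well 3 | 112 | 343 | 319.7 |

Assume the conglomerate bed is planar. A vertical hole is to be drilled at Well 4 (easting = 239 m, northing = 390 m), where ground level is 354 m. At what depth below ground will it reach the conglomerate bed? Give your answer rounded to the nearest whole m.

21 m

Two edge vectors: Well 1→Well 2 = (-15, 148, -48.8), Well 1→Well 3 = (-129, 66, -48.9).
Normal n = (Well 1→Well 2) × (Well 1→Well 3) = (-4016.4, 5561.7, 18102).
So ∂z/∂easting = −n_x/n_z = 0.22188 and ∂z/∂northing = −n_y/n_z = −0.30724.
Intercept c from Well 1: 368.6 − 53.47 + 85.11 = 400.23.
At (239, 390): z_contact = 53.0 − 119.8 + 400.23 = 333.4 m.
Depth below ground = 354 − 333.4 = 21 m.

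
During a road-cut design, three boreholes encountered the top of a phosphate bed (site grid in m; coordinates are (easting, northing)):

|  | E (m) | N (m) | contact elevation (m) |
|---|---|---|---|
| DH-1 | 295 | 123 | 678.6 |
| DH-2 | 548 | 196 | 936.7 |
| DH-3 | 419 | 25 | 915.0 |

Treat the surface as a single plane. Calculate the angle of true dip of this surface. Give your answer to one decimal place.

Let the plane be z = a·E + b·N + c.
DH-2−DH-1: 253a + 73b = 258.1;  DH-3−DH-1: 124a − 98b = 236.4.
Solving gives a = 1.25719, b = −0.82151.
Gradient magnitude |∇z| = √(a² + b²) = √(1.58054 + 0.67488) = 1.50180.
True dip = arctan(1.50180) = 56.3°, dipping toward WNW (azimuth ≈ 303°).

56.3°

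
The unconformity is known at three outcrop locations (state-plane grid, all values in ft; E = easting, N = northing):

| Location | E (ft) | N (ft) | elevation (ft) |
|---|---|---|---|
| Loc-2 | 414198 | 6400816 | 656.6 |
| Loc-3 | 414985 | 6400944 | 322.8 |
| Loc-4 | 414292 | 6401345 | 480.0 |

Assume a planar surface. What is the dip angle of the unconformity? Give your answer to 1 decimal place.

Let the plane be z = a·E + b·N + c.
Loc-3−Loc-2: 787a + 128b = −333.8;  Loc-4−Loc-2: 94a + 529b = −176.6.
Solving gives a = −0.38085, b = −0.26616.
Gradient magnitude |∇z| = √(a² + b²) = √(0.14505 + 0.07084) = 0.46464.
True dip = arctan(0.46464) = 24.9°, dipping toward NE (azimuth ≈ 055°).

24.9°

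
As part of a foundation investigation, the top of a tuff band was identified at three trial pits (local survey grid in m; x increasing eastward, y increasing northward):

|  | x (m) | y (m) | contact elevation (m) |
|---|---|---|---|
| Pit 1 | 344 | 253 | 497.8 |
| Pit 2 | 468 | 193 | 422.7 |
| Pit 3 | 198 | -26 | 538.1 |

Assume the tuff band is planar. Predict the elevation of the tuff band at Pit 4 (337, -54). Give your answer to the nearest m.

459 m

Two edge vectors: Pit 1→Pit 2 = (124, -60, -75.1), Pit 1→Pit 3 = (-146, -279, 40.3).
Normal n = (Pit 1→Pit 2) × (Pit 1→Pit 3) = (-23370.9, 5967.4, -43356).
So ∂z/∂x = −n_x/n_z = −0.53905 and ∂z/∂y = −n_y/n_z = 0.13764.
Intercept c from Pit 1: 497.8 + 185.43 − 34.82 = 648.41.
At (337, -54): z = −181.7 − 7.4 + 648.41 = 459.3 m.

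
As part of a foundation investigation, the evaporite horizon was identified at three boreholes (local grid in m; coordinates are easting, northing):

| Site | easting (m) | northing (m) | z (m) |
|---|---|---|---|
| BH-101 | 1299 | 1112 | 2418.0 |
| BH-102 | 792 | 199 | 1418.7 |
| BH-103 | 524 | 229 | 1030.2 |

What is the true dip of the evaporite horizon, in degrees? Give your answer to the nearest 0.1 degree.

56.4°

Let the plane be z = a·easting + b·northing + c.
BH-102−BH-101: −507a − 913b = −999.3;  BH-103−BH-101: −775a − 883b = −1387.8.
Solving gives a = 1.48014, b = 0.27258.
Gradient magnitude |∇z| = √(a² + b²) = √(2.19081 + 0.07430) = 1.50503.
True dip = arctan(1.50503) = 56.4°, dipping toward W (azimuth ≈ 260°).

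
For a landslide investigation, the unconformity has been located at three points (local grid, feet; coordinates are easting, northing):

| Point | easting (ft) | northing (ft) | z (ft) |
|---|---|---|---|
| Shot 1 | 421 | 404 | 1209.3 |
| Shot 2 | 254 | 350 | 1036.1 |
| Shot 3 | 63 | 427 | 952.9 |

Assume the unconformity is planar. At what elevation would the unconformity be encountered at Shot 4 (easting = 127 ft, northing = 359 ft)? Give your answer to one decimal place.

Two edge vectors: Shot 1→Shot 2 = (-167, -54, -173.2), Shot 1→Shot 3 = (-358, 23, -256.4).
Normal n = (Shot 1→Shot 2) × (Shot 1→Shot 3) = (17829.2, 19186.8, -23173).
So ∂z/∂easting = −n_x/n_z = 0.76940 and ∂z/∂northing = −n_y/n_z = 0.82798.
Intercept c from Shot 1: 1209.3 − 323.92 − 334.50 = 550.88.
At (127, 359): z = 97.7 + 297.2 + 550.88 = 945.8 ft.

945.8 ft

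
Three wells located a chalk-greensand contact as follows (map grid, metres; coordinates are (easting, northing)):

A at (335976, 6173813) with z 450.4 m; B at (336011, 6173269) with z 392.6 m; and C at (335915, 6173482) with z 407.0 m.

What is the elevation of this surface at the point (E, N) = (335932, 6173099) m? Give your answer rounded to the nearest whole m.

Let the plane be z = a·E + b·N + c.
B−A: 35a − 544b = −57.8;  C−A: −61a − 331b = −43.4.
Solving gives a = 0.10002010, b = 0.11268512.
Then c = 450.4 − a·335976 − b·6173813 = −728850.79.
At (335932, 6173099): z = 33600.0 + 695616.4 − 728850.79 = 365.5 m.

366 m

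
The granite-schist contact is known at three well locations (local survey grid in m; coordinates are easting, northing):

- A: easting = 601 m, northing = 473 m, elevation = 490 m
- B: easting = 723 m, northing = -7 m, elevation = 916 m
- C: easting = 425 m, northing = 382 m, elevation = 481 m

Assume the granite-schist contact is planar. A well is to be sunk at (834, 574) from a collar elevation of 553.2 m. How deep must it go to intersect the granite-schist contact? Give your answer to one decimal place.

Let the plane be z = a·easting + b·northing + c.
B−A: 122a − 480b = 426;  C−A: −176a − 91b = −9.
Solving gives a = 0.45078, b = −0.77293.
Then c = 490 − a·601 − b·473 = 584.68.
At (834, 574): z_contact = 375.95 − 443.66 + 584.68 = 516.96 m.
Depth below ground = 553.2 − 516.96 = 36.2 m.

36.2 m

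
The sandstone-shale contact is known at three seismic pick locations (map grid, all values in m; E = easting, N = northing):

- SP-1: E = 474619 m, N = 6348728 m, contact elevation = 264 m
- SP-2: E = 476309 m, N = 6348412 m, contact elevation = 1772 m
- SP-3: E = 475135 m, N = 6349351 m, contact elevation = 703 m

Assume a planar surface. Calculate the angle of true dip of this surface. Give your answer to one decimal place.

Two edge vectors: SP-1→SP-2 = (1690, -316, 1508), SP-1→SP-3 = (516, 623, 439).
Normal n = (SP-1→SP-2) × (SP-1→SP-3) = (-1078208, 36218, 1215926).
So ∂z/∂E = −n_x/n_z = 0.88674 and ∂z/∂N = −n_y/n_z = −0.02979.
Gradient magnitude |∇z| = √(a² + b²) = √(0.78630 + 0.00089) = 0.88724.
True dip = arctan(0.88724) = 41.6°, dipping toward W (azimuth ≈ 272°).

41.6°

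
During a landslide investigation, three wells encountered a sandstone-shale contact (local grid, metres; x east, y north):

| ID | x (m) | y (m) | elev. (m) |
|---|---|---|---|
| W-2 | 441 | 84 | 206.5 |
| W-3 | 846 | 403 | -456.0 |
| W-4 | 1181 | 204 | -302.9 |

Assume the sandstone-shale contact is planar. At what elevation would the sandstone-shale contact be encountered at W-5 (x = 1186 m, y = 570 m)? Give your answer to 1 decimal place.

Let the plane be z = a·x + b·y + c.
W-3−W-2: 405a + 319b = −662.5;  W-4−W-2: 740a + 120b = −509.4.
Solving gives a = −0.442754, b = −1.514686.
Then c = 206.5 − a·441 − b·84 = 528.99.
At (1186, 570): z = −525.1 − 863.4 + 528.99 = -859.5 m.

-859.5 m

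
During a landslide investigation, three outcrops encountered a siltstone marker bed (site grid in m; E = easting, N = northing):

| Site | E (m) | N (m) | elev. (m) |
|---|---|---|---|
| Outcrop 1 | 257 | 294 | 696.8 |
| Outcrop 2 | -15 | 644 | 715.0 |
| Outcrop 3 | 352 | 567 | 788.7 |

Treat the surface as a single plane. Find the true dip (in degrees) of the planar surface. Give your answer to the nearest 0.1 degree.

Two edge vectors: Outcrop 1→Outcrop 2 = (-272, 350, 18.2), Outcrop 1→Outcrop 3 = (95, 273, 91.9).
Normal n = (Outcrop 1→Outcrop 2) × (Outcrop 1→Outcrop 3) = (27196.4, 26725.8, -107506).
So ∂z/∂E = −n_x/n_z = 0.25298 and ∂z/∂N = −n_y/n_z = 0.24860.
Gradient magnitude |∇z| = √(a² + b²) = √(0.06400 + 0.06180) = 0.35468.
True dip = arctan(0.35468) = 19.5°, dipping toward SW (azimuth ≈ 226°).

19.5°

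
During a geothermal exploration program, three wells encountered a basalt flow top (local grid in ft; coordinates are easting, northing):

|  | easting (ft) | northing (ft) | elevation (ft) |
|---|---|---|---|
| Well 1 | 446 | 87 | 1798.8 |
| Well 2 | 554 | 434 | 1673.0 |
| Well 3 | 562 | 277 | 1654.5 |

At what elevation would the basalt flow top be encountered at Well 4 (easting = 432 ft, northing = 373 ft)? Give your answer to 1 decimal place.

1831.7 ft

Let the plane be z = a·easting + b·northing + c.
Well 2−Well 1: 108a + 347b = −125.8;  Well 3−Well 1: 116a + 190b = −144.3.
Solving gives a = −1.32628, b = 0.05025.
Then c = 1798.8 − a·446 − b·87 = 2385.95.
At (432, 373): z = −573.0 + 18.7 + 2385.95 = 1831.7 ft.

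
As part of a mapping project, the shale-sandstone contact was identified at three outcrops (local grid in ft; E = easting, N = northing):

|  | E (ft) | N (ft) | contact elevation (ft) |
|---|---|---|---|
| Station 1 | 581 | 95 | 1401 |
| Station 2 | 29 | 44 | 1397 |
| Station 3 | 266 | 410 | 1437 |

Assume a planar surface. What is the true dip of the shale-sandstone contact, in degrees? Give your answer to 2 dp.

6.35°

Two edge vectors: Station 1→Station 2 = (-552, -51, -4), Station 1→Station 3 = (-315, 315, 36).
Normal n = (Station 1→Station 2) × (Station 1→Station 3) = (-576, 21132, -189945).
So ∂z/∂E = −n_x/n_z = −0.00303 and ∂z/∂N = −n_y/n_z = 0.11125.
Gradient magnitude |∇z| = √(a² + b²) = √(0.00001 + 0.01238) = 0.11129.
True dip = arctan(0.11129) = 6.35°, dipping toward S (azimuth ≈ 178°).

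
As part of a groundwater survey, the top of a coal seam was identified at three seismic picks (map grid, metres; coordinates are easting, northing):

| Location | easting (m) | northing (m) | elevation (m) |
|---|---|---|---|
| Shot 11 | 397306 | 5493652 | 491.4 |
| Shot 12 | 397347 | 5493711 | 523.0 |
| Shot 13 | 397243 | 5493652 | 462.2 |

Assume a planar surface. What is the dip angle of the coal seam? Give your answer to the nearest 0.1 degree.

Two edge vectors: Shot 11→Shot 12 = (41, 59, 31.6), Shot 11→Shot 13 = (-63, 0, -29.2).
Normal n = (Shot 11→Shot 12) × (Shot 11→Shot 13) = (-1722.8, -793.6, 3717).
So ∂z/∂easting = −n_x/n_z = 0.46349 and ∂z/∂northing = −n_y/n_z = 0.21351.
Gradient magnitude |∇z| = √(a² + b²) = √(0.21482 + 0.04558) = 0.51030.
True dip = arctan(0.51030) = 27.0°, dipping toward WSW (azimuth ≈ 245°).

27.0°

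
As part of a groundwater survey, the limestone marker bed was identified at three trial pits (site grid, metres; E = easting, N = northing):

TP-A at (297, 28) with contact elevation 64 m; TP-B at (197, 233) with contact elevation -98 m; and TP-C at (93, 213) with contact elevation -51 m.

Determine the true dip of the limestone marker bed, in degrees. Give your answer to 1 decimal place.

Two edge vectors: TP-A→TP-B = (-100, 205, -162), TP-A→TP-C = (-204, 185, -115).
Normal n = (TP-A→TP-B) × (TP-A→TP-C) = (6395, 21548, 23320).
So ∂z/∂E = −n_x/n_z = −0.27423 and ∂z/∂N = −n_y/n_z = −0.92401.
Gradient magnitude |∇z| = √(a² + b²) = √(0.07520 + 0.85380) = 0.96385.
True dip = arctan(0.96385) = 43.9°, dipping toward NNE (azimuth ≈ 017°).

43.9°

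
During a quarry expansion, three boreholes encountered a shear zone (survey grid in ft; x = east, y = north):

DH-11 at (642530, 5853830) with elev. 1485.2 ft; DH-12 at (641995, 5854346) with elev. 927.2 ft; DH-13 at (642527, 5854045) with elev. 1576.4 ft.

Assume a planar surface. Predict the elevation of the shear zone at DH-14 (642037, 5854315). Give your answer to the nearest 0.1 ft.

975.2 ft

Two edge vectors: DH-11→DH-12 = (-535, 516, -558), DH-11→DH-13 = (-3, 215, 91.2).
Normal n = (DH-11→DH-12) × (DH-11→DH-13) = (167029.2, 50466, -113477).
So ∂z/∂x = −n_x/n_z = 1.471921182 and ∂z/∂y = −n_y/n_z = 0.444724482.
Intercept c from DH-11: 1485.2 − 945753.52 − 2603341.51 = −3547609.83.
At (642037, 5854315): z = 945027.9 + 2603557.2 − 3547609.83 = 975.2 ft.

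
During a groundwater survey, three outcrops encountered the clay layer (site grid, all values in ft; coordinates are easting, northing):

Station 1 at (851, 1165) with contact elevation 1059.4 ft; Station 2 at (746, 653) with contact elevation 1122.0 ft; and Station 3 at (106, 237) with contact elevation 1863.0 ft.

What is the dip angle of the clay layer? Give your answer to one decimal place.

51.4°

Let the plane be z = a·easting + b·northing + c.
Station 2−Station 1: −105a − 512b = 62.6;  Station 3−Station 1: −745a − 928b = 803.6.
Solving gives a = −1.24419, b = 0.13289.
Gradient magnitude |∇z| = √(a² + b²) = √(1.54801 + 0.01766) = 1.25127.
True dip = arctan(1.25127) = 51.4°, dipping toward E (azimuth ≈ 096°).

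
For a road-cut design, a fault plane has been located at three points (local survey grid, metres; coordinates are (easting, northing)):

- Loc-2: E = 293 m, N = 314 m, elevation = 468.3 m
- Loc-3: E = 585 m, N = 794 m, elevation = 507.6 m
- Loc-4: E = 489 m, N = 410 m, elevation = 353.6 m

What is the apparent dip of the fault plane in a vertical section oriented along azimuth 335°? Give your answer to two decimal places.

43.28°

Let the plane be z = a·E + b·N + c.
Loc-3−Loc-2: 292a + 480b = 39.3;  Loc-4−Loc-2: 196a + 96b = −114.7.
Solving gives a = −0.89070, b = 0.62372.
Unit vector along 335° is (sin 335°, cos 335°) = (-0.4226, 0.9063).
Slope in that direction = a·(-0.4226) + b·(0.9063) = 0.94170.
Apparent dip = arctan|0.94170| = 43.28° (true dip is 47.4°, so apparent ≤ true as expected).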